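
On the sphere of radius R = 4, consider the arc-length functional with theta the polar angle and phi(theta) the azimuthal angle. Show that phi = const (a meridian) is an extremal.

On the sphere of radius R = 4 with spherical coordinates (θ, φ), the induced metric is
    ds^2 = 16(dθ^2 + sin^2(θ) dφ^2).
Using θ as the parameter, the arc-length functional becomes
    J[φ] = ∫ 4 sqrt(1 + sin^2(θ) (dφ/dθ)^2) dθ.
So L = 4 sqrt(1 + sin^2(θ) φ'^2). Compute
    ∂L/∂φ = 0  (L has no explicit φ dependence),
    ∂L/∂φ' = 4 sin^2(θ) φ' / sqrt(1 + sin^2(θ) φ'^2).
For the candidate φ(θ) = c (constant), φ' = 0, so ∂L/∂φ' evaluated along the candidate vanishes, and ∂L/∂φ is identically zero. Hence
    d/dθ(∂L/∂φ') − ∂L/∂φ = 0
is satisfied. Therefore meridians φ = const are extremals of arc length — they are geodesics on the sphere.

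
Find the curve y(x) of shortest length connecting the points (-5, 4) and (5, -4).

Arc-length functional: J[y] = ∫ sqrt(1 + (y')^2) dx.
Lagrangian L = sqrt(1 + (y')^2) has no explicit y dependence, so ∂L/∂y = 0 and the Euler-Lagrange equation gives
    d/dx( y' / sqrt(1 + (y')^2) ) = 0  ⇒  y' / sqrt(1 + (y')^2) = const.
Hence y' is constant, so y(x) is affine.
Fitting the endpoints (-5, 4) and (5, -4):
    slope m = ((-4) − 4) / (5 − (-5)) = -4/5,
    intercept c = 4 − m·(-5) = 0.
Extremal: y(x) = (-4/5) x.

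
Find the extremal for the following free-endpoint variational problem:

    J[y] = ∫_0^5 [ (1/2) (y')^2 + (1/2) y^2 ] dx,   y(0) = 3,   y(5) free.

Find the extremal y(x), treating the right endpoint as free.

The Lagrangian L = (1/2) (y')^2 + (1/2) y^2 gives
    ∂L/∂y = 1 y,   ∂L/∂y' = y'.
Euler-Lagrange: y'' − y = 0.
With k = 1, the general solution is
    y(x) = A cosh(x) + B sinh(x).
Fixed left endpoint y(0) = 3 ⇒ A = 3.
The right endpoint x = 5 is free, so the natural (transversality) condition is ∂L/∂y' |_{x=5} = 0, i.e. y'(5) = 0.
Compute y'(x) = A k sinh(k x) + B k cosh(k x), so
    y'(5) = A k sinh(k·5) + B k cosh(k·5) = 0
    ⇒ B = −A tanh(k·5) = − 3 tanh(1·5).
Therefore the extremal is
    y(x) = 3 cosh(1 x) − 3 tanh(1·5) sinh(1 x).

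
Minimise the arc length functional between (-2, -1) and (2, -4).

Arc-length functional: J[y] = ∫ sqrt(1 + (y')^2) dx.
Lagrangian L = sqrt(1 + (y')^2) has no explicit y dependence, so ∂L/∂y = 0 and the Euler-Lagrange equation gives
    d/dx( y' / sqrt(1 + (y')^2) ) = 0  ⇒  y' / sqrt(1 + (y')^2) = const.
Hence y' is constant, so y(x) is affine.
Fitting the endpoints (-2, -1) and (2, -4):
    slope m = ((-4) − (-1)) / (2 − (-2)) = -3/4,
    intercept c = (-1) − m·(-2) = -5/2.
Extremal: y(x) = (-3/4) x - 5/2.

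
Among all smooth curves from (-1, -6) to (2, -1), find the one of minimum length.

Arc-length functional: J[y] = ∫ sqrt(1 + (y')^2) dx.
Lagrangian L = sqrt(1 + (y')^2) has no explicit y dependence, so ∂L/∂y = 0 and the Euler-Lagrange equation gives
    d/dx( y' / sqrt(1 + (y')^2) ) = 0  ⇒  y' / sqrt(1 + (y')^2) = const.
Hence y' is constant, so y(x) is affine.
Fitting the endpoints (-1, -6) and (2, -1):
    slope m = ((-1) − (-6)) / (2 − (-1)) = 5/3,
    intercept c = (-6) − m·(-1) = -13/3.
Extremal: y(x) = (5/3) x - 13/3.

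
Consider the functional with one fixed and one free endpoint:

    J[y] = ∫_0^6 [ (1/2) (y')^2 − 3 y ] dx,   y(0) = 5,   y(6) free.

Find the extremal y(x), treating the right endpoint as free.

The Lagrangian L = (1/2) (y')^2 − 3 y gives
    ∂L/∂y = −3,   ∂L/∂y' = y'.
Euler-Lagrange: d/dx(y') − (−3) = 0, i.e. y'' + 3 = 0, so
    y(x) = −(3/2) x^2 + C1 x + C2.
Fixed left endpoint y(0) = 5 ⇒ C2 = 5.
The right endpoint x = 6 is free, so the natural (transversality) condition is ∂L/∂y' |_{x=6} = 0, i.e. y'(6) = 0.
Compute y'(x) = −3 x + C1, so y'(6) = −18 + C1 = 0 ⇒ C1 = 18.
Therefore the extremal is
    y(x) = −(3/2) x^2 + 18 x + 5.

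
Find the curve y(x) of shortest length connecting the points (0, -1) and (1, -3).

Arc-length functional: J[y] = ∫ sqrt(1 + (y')^2) dx.
Lagrangian L = sqrt(1 + (y')^2) has no explicit y dependence, so ∂L/∂y = 0 and the Euler-Lagrange equation gives
    d/dx( y' / sqrt(1 + (y')^2) ) = 0  ⇒  y' / sqrt(1 + (y')^2) = const.
Hence y' is constant, so y(x) is affine.
Fitting the endpoints (0, -1) and (1, -3):
    slope m = ((-3) − (-1)) / (1 − 0) = -2,
    intercept c = (-1) − m·0 = -1.
Extremal: y(x) = -2 x - 1.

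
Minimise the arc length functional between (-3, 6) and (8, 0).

Arc-length functional: J[y] = ∫ sqrt(1 + (y')^2) dx.
Lagrangian L = sqrt(1 + (y')^2) has no explicit y dependence, so ∂L/∂y = 0 and the Euler-Lagrange equation gives
    d/dx( y' / sqrt(1 + (y')^2) ) = 0  ⇒  y' / sqrt(1 + (y')^2) = const.
Hence y' is constant, so y(x) is affine.
Fitting the endpoints (-3, 6) and (8, 0):
    slope m = (0 − 6) / (8 − (-3)) = -6/11,
    intercept c = 6 − m·(-3) = 48/11.
Extremal: y(x) = (-6/11) x + 48/11.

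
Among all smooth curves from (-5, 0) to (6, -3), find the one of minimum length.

Arc-length functional: J[y] = ∫ sqrt(1 + (y')^2) dx.
Lagrangian L = sqrt(1 + (y')^2) has no explicit y dependence, so ∂L/∂y = 0 and the Euler-Lagrange equation gives
    d/dx( y' / sqrt(1 + (y')^2) ) = 0  ⇒  y' / sqrt(1 + (y')^2) = const.
Hence y' is constant, so y(x) is affine.
Fitting the endpoints (-5, 0) and (6, -3):
    slope m = ((-3) − 0) / (6 − (-5)) = -3/11,
    intercept c = 0 − m·(-5) = -15/11.
Extremal: y(x) = (-3/11) x - 15/11.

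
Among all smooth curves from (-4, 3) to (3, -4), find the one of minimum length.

Arc-length functional: J[y] = ∫ sqrt(1 + (y')^2) dx.
Lagrangian L = sqrt(1 + (y')^2) has no explicit y dependence, so ∂L/∂y = 0 and the Euler-Lagrange equation gives
    d/dx( y' / sqrt(1 + (y')^2) ) = 0  ⇒  y' / sqrt(1 + (y')^2) = const.
Hence y' is constant, so y(x) is affine.
Fitting the endpoints (-4, 3) and (3, -4):
    slope m = ((-4) − 3) / (3 − (-4)) = -1,
    intercept c = 3 − m·(-4) = -1.
Extremal: y(x) = -x - 1.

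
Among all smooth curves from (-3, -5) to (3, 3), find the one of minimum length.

Arc-length functional: J[y] = ∫ sqrt(1 + (y')^2) dx.
Lagrangian L = sqrt(1 + (y')^2) has no explicit y dependence, so ∂L/∂y = 0 and the Euler-Lagrange equation gives
    d/dx( y' / sqrt(1 + (y')^2) ) = 0  ⇒  y' / sqrt(1 + (y')^2) = const.
Hence y' is constant, so y(x) is affine.
Fitting the endpoints (-3, -5) and (3, 3):
    slope m = (3 − (-5)) / (3 − (-3)) = 4/3,
    intercept c = (-5) − m·(-3) = -1.
Extremal: y(x) = (4/3) x - 1.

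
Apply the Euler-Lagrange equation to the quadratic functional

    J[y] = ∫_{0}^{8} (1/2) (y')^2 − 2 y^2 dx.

The Lagrangian is L = (1/2) (y')^2 − 2 y^2.
Compute ∂L/∂y = -4y, ∂L/∂y' = y'.
The Euler-Lagrange equation d/dx(∂L/∂y') − ∂L/∂y = 0 reduces to
    y'' + 4 y = 0.
Its general solution is
    y(x) = A sin(2x) + B cos(2x),
with A, B fixed by the endpoint conditions.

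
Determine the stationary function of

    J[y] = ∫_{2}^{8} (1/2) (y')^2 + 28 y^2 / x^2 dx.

The Lagrangian is L = (1/2) (y')^2 + 28 y^2 / x^2.
Compute ∂L/∂y = 56y/x^2, ∂L/∂y' = y'.
The Euler-Lagrange equation d/dx(∂L/∂y') − ∂L/∂y = 0 reduces to
    y'' − 56/x^2 · y = 0  (x > 0).
Its general solution is
    y(x) = A x^8 + B x^(-7),
with A, B fixed by the endpoint conditions.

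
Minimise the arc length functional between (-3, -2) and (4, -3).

Arc-length functional: J[y] = ∫ sqrt(1 + (y')^2) dx.
Lagrangian L = sqrt(1 + (y')^2) has no explicit y dependence, so ∂L/∂y = 0 and the Euler-Lagrange equation gives
    d/dx( y' / sqrt(1 + (y')^2) ) = 0  ⇒  y' / sqrt(1 + (y')^2) = const.
Hence y' is constant, so y(x) is affine.
Fitting the endpoints (-3, -2) and (4, -3):
    slope m = ((-3) − (-2)) / (4 − (-3)) = -1/7,
    intercept c = (-2) − m·(-3) = -17/7.
Extremal: y(x) = (-1/7) x - 17/7.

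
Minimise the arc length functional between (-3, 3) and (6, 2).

Arc-length functional: J[y] = ∫ sqrt(1 + (y')^2) dx.
Lagrangian L = sqrt(1 + (y')^2) has no explicit y dependence, so ∂L/∂y = 0 and the Euler-Lagrange equation gives
    d/dx( y' / sqrt(1 + (y')^2) ) = 0  ⇒  y' / sqrt(1 + (y')^2) = const.
Hence y' is constant, so y(x) is affine.
Fitting the endpoints (-3, 3) and (6, 2):
    slope m = (2 − 3) / (6 − (-3)) = -1/9,
    intercept c = 3 − m·(-3) = 8/3.
Extremal: y(x) = (-1/9) x + 8/3.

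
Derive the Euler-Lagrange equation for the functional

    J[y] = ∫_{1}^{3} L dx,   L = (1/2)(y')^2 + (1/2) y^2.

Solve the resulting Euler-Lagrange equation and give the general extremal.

The Lagrangian is L = (1/2)(y')^2 + (1/2) y^2.
∂L/∂y = y.
∂L/∂y' = y'.
The Euler-Lagrange equation d/dx(∂L/∂y') − ∂L/∂y = 0 becomes:
    y'' - y = 0
General solution: y(x) = A e^x + B e^(-x), where A and B are arbitrary constants fixed by the endpoint conditions.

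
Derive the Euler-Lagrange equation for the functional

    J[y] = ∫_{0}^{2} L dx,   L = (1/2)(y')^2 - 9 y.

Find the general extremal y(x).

The Lagrangian is L = (1/2)(y')^2 - 9 y.
∂L/∂y = -9.
∂L/∂y' = y'.
The Euler-Lagrange equation d/dx(∂L/∂y') − ∂L/∂y = 0 becomes:
    y'' + 9 = 0
General solution: y(x) = -(9/2) x^2 + A x + B, where A and B are arbitrary constants fixed by the endpoint conditions.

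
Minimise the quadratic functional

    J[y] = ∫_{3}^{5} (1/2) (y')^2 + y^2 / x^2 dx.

The Lagrangian is L = (1/2) (y')^2 + y^2 / x^2.
Compute ∂L/∂y = 2y/x^2, ∂L/∂y' = y'.
The Euler-Lagrange equation d/dx(∂L/∂y') − ∂L/∂y = 0 reduces to
    y'' − 2/x^2 · y = 0  (x > 0).
Its general solution is
    y(x) = A x^2 + B / x,
with A, B fixed by the endpoint conditions.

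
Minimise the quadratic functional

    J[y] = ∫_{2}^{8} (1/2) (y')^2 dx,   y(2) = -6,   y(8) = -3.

The Lagrangian is L = (1/2) (y')^2.
Compute ∂L/∂y = 0, ∂L/∂y' = y'.
The Euler-Lagrange equation d/dx(∂L/∂y') − ∂L/∂y = 0 reduces to
    y'' = 0.
Its general solution is
    y(x) = A x + B,
with A, B fixed by the endpoint conditions.
Applying the endpoint conditions y(2) = -6 and y(8) = -3: solve A·2 + B = -6 and A·8 + B = -3. Subtracting gives A(8 − 2) = -3 − -6, so A = 1/2, and B = -6 − A·2 = -7. Therefore
    y(x) = (1/2) x - 7.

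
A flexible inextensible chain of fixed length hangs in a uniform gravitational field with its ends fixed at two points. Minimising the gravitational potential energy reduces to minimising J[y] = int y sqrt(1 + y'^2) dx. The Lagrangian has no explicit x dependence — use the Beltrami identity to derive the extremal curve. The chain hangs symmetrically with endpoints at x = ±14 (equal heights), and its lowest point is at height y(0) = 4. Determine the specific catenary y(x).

The Lagrangian L(y, y') = y sqrt(1 + y'^2) has no explicit x dependence, so the Beltrami identity applies:
    L − y' ∂L/∂y' = C.
Compute ∂L/∂y' = y · y' / sqrt(1 + y'^2). Then
    L − y' ∂L/∂y'
    = y sqrt(1 + y'^2) − y · y'^2 / sqrt(1 + y'^2)
    = y (1 + y'^2 − y'^2) / sqrt(1 + y'^2)
    = y / sqrt(1 + y'^2) = C.
Squaring gives y^2 = C^2 (1 + y'^2), i.e.
    y'^2 = y^2 / C^2 − 1.
Separating variables,
    dy / sqrt(y^2 − C^2) = dx / C,
and integrating gives arccosh(y / C) = (x − a)/C, so
    y(x) = C cosh((x − a)/C),
the catenary. The constants C and a are fixed by the two endpoint conditions (and, for the hanging-chain problem, the length constraint selects C).
Now fit the given data. The endpoints x = ±14 are symmetric at equal height, so the catenary is even about its minimum: a = 0 and y(x) = C cosh(x/C). The lowest point is y(0) = C cosh(0) = C, and we are told y(0) = 4, so C = 4. Therefore
    y(x) = 4 cosh(x/4),
and at the endpoints
    y(±14) = 4 cosh(14/4).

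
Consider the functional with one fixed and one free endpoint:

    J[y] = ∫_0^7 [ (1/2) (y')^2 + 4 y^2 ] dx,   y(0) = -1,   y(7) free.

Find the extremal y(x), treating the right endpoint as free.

The Lagrangian L = (1/2) (y')^2 + 4 y^2 gives
    ∂L/∂y = 8 y,   ∂L/∂y' = y'.
Euler-Lagrange: y'' − 8 y = 0.
With k = sqrt(8), the general solution is
    y(x) = A cosh(sqrt(8) x) + B sinh(sqrt(8) x).
Fixed left endpoint y(0) = -1 ⇒ A = -1.
The right endpoint x = 7 is free, so the natural (transversality) condition is ∂L/∂y' |_{x=7} = 0, i.e. y'(7) = 0.
Compute y'(x) = A k sinh(k x) + B k cosh(k x), so
    y'(7) = A k sinh(k·7) + B k cosh(k·7) = 0
    ⇒ B = −A tanh(k·7) = tanh(sqrt(8)·7).
Therefore the extremal is
    y(x) = −cosh(sqrt(8) x) + tanh(sqrt(8)·7) sinh(sqrt(8) x).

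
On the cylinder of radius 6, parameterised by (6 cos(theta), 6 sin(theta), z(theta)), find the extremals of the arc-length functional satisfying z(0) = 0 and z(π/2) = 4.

Parameterise the cylinder of radius R = 6 as
    r(θ) = (6 cos θ, 6 sin θ, z(θ)).
The arc-length element is
    ds = sqrt(36 + (dz/dθ)^2) dθ,
so the Lagrangian is L = sqrt(36 + z'^2).
L depends on z' only, not on z or θ, so ∂L/∂z = 0 and
    ∂L/∂z' = z' / sqrt(36 + z'^2).
The Euler-Lagrange equation gives
    d/dθ( z' / sqrt(36 + z'^2) ) = 0,
so z' is constant. Integrating once:
    z(θ) = a θ + b,
a helix on the cylinder (a straight line when the cylinder is unrolled). The constants a, b are determined by the endpoint conditions.
With endpoint conditions z(0) = 0 and z(π/2) = 4: from z(0) = b we get b = 0, and a·π/2 + 0 = 4 gives a = 8/π, so
    z(θ) = (8/π) θ.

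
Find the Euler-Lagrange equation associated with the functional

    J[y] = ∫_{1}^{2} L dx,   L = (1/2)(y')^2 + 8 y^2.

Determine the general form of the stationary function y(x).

The Lagrangian is L = (1/2)(y')^2 + 8 y^2.
∂L/∂y = 16y.
∂L/∂y' = y'.
The Euler-Lagrange equation d/dx(∂L/∂y') − ∂L/∂y = 0 becomes:
    y'' - 16 y = 0
General solution: y(x) = A e^(4x) + B e^(-4x), where A and B are arbitrary constants fixed by the endpoint conditions.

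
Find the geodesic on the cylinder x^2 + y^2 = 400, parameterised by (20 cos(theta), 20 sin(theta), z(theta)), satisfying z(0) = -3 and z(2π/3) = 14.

Parameterise the cylinder of radius R = 20 as
    r(θ) = (20 cos θ, 20 sin θ, z(θ)).
The arc-length element is
    ds = sqrt(400 + (dz/dθ)^2) dθ,
so the Lagrangian is L = sqrt(400 + z'^2).
L depends on z' only, not on z or θ, so ∂L/∂z = 0 and
    ∂L/∂z' = z' / sqrt(400 + z'^2).
The Euler-Lagrange equation gives
    d/dθ( z' / sqrt(400 + z'^2) ) = 0,
so z' is constant. Integrating once:
    z(θ) = a θ + b,
a helix on the cylinder (a straight line when the cylinder is unrolled). The constants a, b are determined by the endpoint conditions.
With endpoint conditions z(0) = -3 and z(2π/3) = 14: from z(0) = b we get b = -3, and a·2π/3 + -3 = 14 gives a = 51/(2π), so
    z(θ) = (51/(2π)) θ − 3.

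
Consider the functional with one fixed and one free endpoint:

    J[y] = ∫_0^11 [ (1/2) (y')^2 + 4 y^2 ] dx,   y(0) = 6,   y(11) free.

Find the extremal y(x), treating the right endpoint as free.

The Lagrangian L = (1/2) (y')^2 + 4 y^2 gives
    ∂L/∂y = 8 y,   ∂L/∂y' = y'.
Euler-Lagrange: y'' − 8 y = 0.
With k = sqrt(8), the general solution is
    y(x) = A cosh(sqrt(8) x) + B sinh(sqrt(8) x).
Fixed left endpoint y(0) = 6 ⇒ A = 6.
The right endpoint x = 11 is free, so the natural (transversality) condition is ∂L/∂y' |_{x=11} = 0, i.e. y'(11) = 0.
Compute y'(x) = A k sinh(k x) + B k cosh(k x), so
    y'(11) = A k sinh(k·11) + B k cosh(k·11) = 0
    ⇒ B = −A tanh(k·11) = − 6 tanh(sqrt(8)·11).
Therefore the extremal is
    y(x) = 6 cosh(sqrt(8) x) − 6 tanh(sqrt(8)·11) sinh(sqrt(8) x).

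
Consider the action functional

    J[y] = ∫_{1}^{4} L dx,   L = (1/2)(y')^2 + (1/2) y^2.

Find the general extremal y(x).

The Lagrangian is L = (1/2)(y')^2 + (1/2) y^2.
∂L/∂y = y.
∂L/∂y' = y'.
The Euler-Lagrange equation d/dx(∂L/∂y') − ∂L/∂y = 0 becomes:
    y'' - y = 0
General solution: y(x) = A e^x + B e^(-x), where A and B are arbitrary constants fixed by the endpoint conditions.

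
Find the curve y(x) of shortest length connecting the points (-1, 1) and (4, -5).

Arc-length functional: J[y] = ∫ sqrt(1 + (y')^2) dx.
Lagrangian L = sqrt(1 + (y')^2) has no explicit y dependence, so ∂L/∂y = 0 and the Euler-Lagrange equation gives
    d/dx( y' / sqrt(1 + (y')^2) ) = 0  ⇒  y' / sqrt(1 + (y')^2) = const.
Hence y' is constant, so y(x) is affine.
Fitting the endpoints (-1, 1) and (4, -5):
    slope m = ((-5) − 1) / (4 − (-1)) = -6/5,
    intercept c = 1 − m·(-1) = -1/5.
Extremal: y(x) = (-6/5) x - 1/5.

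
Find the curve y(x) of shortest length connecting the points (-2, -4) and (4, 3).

Arc-length functional: J[y] = ∫ sqrt(1 + (y')^2) dx.
Lagrangian L = sqrt(1 + (y')^2) has no explicit y dependence, so ∂L/∂y = 0 and the Euler-Lagrange equation gives
    d/dx( y' / sqrt(1 + (y')^2) ) = 0  ⇒  y' / sqrt(1 + (y')^2) = const.
Hence y' is constant, so y(x) is affine.
Fitting the endpoints (-2, -4) and (4, 3):
    slope m = (3 − (-4)) / (4 − (-2)) = 7/6,
    intercept c = (-4) − m·(-2) = -5/3.
Extremal: y(x) = (7/6) x - 5/3.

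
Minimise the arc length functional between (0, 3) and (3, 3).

Arc-length functional: J[y] = ∫ sqrt(1 + (y')^2) dx.
Lagrangian L = sqrt(1 + (y')^2) has no explicit y dependence, so ∂L/∂y = 0 and the Euler-Lagrange equation gives
    d/dx( y' / sqrt(1 + (y')^2) ) = 0  ⇒  y' / sqrt(1 + (y')^2) = const.
Hence y' is constant, so y(x) is affine.
Fitting the endpoints (0, 3) and (3, 3):
    slope m = (3 − 3) / (3 − 0) = 0,
    intercept c = 3 − m·0 = 3.
Extremal: y(x) = 3.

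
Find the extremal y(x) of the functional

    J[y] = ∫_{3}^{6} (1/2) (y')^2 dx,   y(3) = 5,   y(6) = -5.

The Lagrangian is L = (1/2) (y')^2.
Compute ∂L/∂y = 0, ∂L/∂y' = y'.
The Euler-Lagrange equation d/dx(∂L/∂y') − ∂L/∂y = 0 reduces to
    y'' = 0.
Its general solution is
    y(x) = A x + B,
with A, B fixed by the endpoint conditions.
Applying the endpoint conditions y(3) = 5 and y(6) = -5: solve A·3 + B = 5 and A·6 + B = -5. Subtracting gives A(6 − 3) = -5 − 5, so A = -10/3, and B = 5 − A·3 = 15. Therefore
    y(x) = (-10/3) x + 15.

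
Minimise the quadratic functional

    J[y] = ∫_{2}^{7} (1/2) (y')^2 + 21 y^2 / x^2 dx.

The Lagrangian is L = (1/2) (y')^2 + 21 y^2 / x^2.
Compute ∂L/∂y = 42y/x^2, ∂L/∂y' = y'.
The Euler-Lagrange equation d/dx(∂L/∂y') − ∂L/∂y = 0 reduces to
    y'' − 42/x^2 · y = 0  (x > 0).
Its general solution is
    y(x) = A x^7 + B x^(-6),
with A, B fixed by the endpoint conditions.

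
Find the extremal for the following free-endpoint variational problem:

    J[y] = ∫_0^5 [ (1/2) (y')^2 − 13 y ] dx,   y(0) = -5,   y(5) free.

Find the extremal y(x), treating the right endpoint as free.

The Lagrangian L = (1/2) (y')^2 − 13 y gives
    ∂L/∂y = −13,   ∂L/∂y' = y'.
Euler-Lagrange: d/dx(y') − (−13) = 0, i.e. y'' + 13 = 0, so
    y(x) = −(13/2) x^2 + C1 x + C2.
Fixed left endpoint y(0) = -5 ⇒ C2 = -5.
The right endpoint x = 5 is free, so the natural (transversality) condition is ∂L/∂y' |_{x=5} = 0, i.e. y'(5) = 0.
Compute y'(x) = −13 x + C1, so y'(5) = −65 + C1 = 0 ⇒ C1 = 65.
Therefore the extremal is
    y(x) = −(13/2) x^2 + 65 x − 5.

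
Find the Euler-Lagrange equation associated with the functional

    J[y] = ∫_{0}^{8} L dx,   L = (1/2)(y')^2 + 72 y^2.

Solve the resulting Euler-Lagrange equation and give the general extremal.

The Lagrangian is L = (1/2)(y')^2 + 72 y^2.
∂L/∂y = 144y.
∂L/∂y' = y'.
The Euler-Lagrange equation d/dx(∂L/∂y') − ∂L/∂y = 0 becomes:
    y'' - 144 y = 0
General solution: y(x) = A e^(12x) + B e^(-12x), where A and B are arbitrary constants fixed by the endpoint conditions.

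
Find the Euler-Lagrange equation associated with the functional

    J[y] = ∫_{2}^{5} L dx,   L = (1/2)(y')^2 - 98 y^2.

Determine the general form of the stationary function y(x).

The Lagrangian is L = (1/2)(y')^2 - 98 y^2.
∂L/∂y = -196y.
∂L/∂y' = y'.
The Euler-Lagrange equation d/dx(∂L/∂y') − ∂L/∂y = 0 becomes:
    y'' + 196 y = 0
General solution: y(x) = A sin(14x) + B cos(14x), where A and B are arbitrary constants fixed by the endpoint conditions.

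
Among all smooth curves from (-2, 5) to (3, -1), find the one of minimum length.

Arc-length functional: J[y] = ∫ sqrt(1 + (y')^2) dx.
Lagrangian L = sqrt(1 + (y')^2) has no explicit y dependence, so ∂L/∂y = 0 and the Euler-Lagrange equation gives
    d/dx( y' / sqrt(1 + (y')^2) ) = 0  ⇒  y' / sqrt(1 + (y')^2) = const.
Hence y' is constant, so y(x) is affine.
Fitting the endpoints (-2, 5) and (3, -1):
    slope m = ((-1) − 5) / (3 − (-2)) = -6/5,
    intercept c = 5 − m·(-2) = 13/5.
Extremal: y(x) = (-6/5) x + 13/5.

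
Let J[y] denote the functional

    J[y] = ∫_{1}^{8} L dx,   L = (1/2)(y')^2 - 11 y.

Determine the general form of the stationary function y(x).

The Lagrangian is L = (1/2)(y')^2 - 11 y.
∂L/∂y = -11.
∂L/∂y' = y'.
The Euler-Lagrange equation d/dx(∂L/∂y') − ∂L/∂y = 0 becomes:
    y'' + 11 = 0
General solution: y(x) = -(11/2) x^2 + A x + B, where A and B are arbitrary constants fixed by the endpoint conditions.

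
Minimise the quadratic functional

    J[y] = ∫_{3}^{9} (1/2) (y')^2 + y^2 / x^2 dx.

The Lagrangian is L = (1/2) (y')^2 + y^2 / x^2.
Compute ∂L/∂y = 2y/x^2, ∂L/∂y' = y'.
The Euler-Lagrange equation d/dx(∂L/∂y') − ∂L/∂y = 0 reduces to
    y'' − 2/x^2 · y = 0  (x > 0).
Its general solution is
    y(x) = A x^2 + B / x,
with A, B fixed by the endpoint conditions.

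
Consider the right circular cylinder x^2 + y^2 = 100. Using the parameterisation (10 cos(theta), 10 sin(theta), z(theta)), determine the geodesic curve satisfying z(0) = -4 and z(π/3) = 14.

Parameterise the cylinder of radius R = 10 as
    r(θ) = (10 cos θ, 10 sin θ, z(θ)).
The arc-length element is
    ds = sqrt(100 + (dz/dθ)^2) dθ,
so the Lagrangian is L = sqrt(100 + z'^2).
L depends on z' only, not on z or θ, so ∂L/∂z = 0 and
    ∂L/∂z' = z' / sqrt(100 + z'^2).
The Euler-Lagrange equation gives
    d/dθ( z' / sqrt(100 + z'^2) ) = 0,
so z' is constant. Integrating once:
    z(θ) = a θ + b,
a helix on the cylinder (a straight line when the cylinder is unrolled). The constants a, b are determined by the endpoint conditions.
With endpoint conditions z(0) = -4 and z(π/3) = 14: from z(0) = b we get b = -4, and a·π/3 + -4 = 14 gives a = 54/π, so
    z(θ) = (54/π) θ − 4.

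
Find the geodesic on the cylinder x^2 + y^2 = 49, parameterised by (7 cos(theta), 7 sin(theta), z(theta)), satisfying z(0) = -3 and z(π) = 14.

Parameterise the cylinder of radius R = 7 as
    r(θ) = (7 cos θ, 7 sin θ, z(θ)).
The arc-length element is
    ds = sqrt(49 + (dz/dθ)^2) dθ,
so the Lagrangian is L = sqrt(49 + z'^2).
L depends on z' only, not on z or θ, so ∂L/∂z = 0 and
    ∂L/∂z' = z' / sqrt(49 + z'^2).
The Euler-Lagrange equation gives
    d/dθ( z' / sqrt(49 + z'^2) ) = 0,
so z' is constant. Integrating once:
    z(θ) = a θ + b,
a helix on the cylinder (a straight line when the cylinder is unrolled). The constants a, b are determined by the endpoint conditions.
With endpoint conditions z(0) = -3 and z(π) = 14: from z(0) = b we get b = -3, and a·π + -3 = 14 gives a = 17/π, so
    z(θ) = (17/π) θ − 3.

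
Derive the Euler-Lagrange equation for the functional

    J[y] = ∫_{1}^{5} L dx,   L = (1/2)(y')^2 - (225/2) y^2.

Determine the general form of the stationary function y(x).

The Lagrangian is L = (1/2)(y')^2 - (225/2) y^2.
∂L/∂y = -225y.
∂L/∂y' = y'.
The Euler-Lagrange equation d/dx(∂L/∂y') − ∂L/∂y = 0 becomes:
    y'' + 225 y = 0
General solution: y(x) = A sin(15x) + B cos(15x), where A and B are arbitrary constants fixed by the endpoint conditions.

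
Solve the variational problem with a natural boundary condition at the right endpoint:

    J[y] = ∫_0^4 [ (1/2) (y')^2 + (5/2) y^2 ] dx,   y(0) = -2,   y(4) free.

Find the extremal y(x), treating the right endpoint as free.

The Lagrangian L = (1/2) (y')^2 + (5/2) y^2 gives
    ∂L/∂y = 5 y,   ∂L/∂y' = y'.
Euler-Lagrange: y'' − 5 y = 0.
With k = sqrt(5), the general solution is
    y(x) = A cosh(sqrt(5) x) + B sinh(sqrt(5) x).
Fixed left endpoint y(0) = -2 ⇒ A = -2.
The right endpoint x = 4 is free, so the natural (transversality) condition is ∂L/∂y' |_{x=4} = 0, i.e. y'(4) = 0.
Compute y'(x) = A k sinh(k x) + B k cosh(k x), so
    y'(4) = A k sinh(k·4) + B k cosh(k·4) = 0
    ⇒ B = −A tanh(k·4) = 2 tanh(sqrt(5)·4).
Therefore the extremal is
    y(x) = −2 cosh(sqrt(5) x) + 2 tanh(sqrt(5)·4) sinh(sqrt(5) x).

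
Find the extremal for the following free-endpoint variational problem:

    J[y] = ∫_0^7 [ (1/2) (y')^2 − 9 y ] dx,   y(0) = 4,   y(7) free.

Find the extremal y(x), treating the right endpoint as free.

The Lagrangian L = (1/2) (y')^2 − 9 y gives
    ∂L/∂y = −9,   ∂L/∂y' = y'.
Euler-Lagrange: d/dx(y') − (−9) = 0, i.e. y'' + 9 = 0, so
    y(x) = −(9/2) x^2 + C1 x + C2.
Fixed left endpoint y(0) = 4 ⇒ C2 = 4.
The right endpoint x = 7 is free, so the natural (transversality) condition is ∂L/∂y' |_{x=7} = 0, i.e. y'(7) = 0.
Compute y'(x) = −9 x + C1, so y'(7) = −63 + C1 = 0 ⇒ C1 = 63.
Therefore the extremal is
    y(x) = −(9/2) x^2 + 63 x + 4.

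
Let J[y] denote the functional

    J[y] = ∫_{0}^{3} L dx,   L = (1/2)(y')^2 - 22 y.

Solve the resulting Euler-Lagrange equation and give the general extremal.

The Lagrangian is L = (1/2)(y')^2 - 22 y.
∂L/∂y = -22.
∂L/∂y' = y'.
The Euler-Lagrange equation d/dx(∂L/∂y') − ∂L/∂y = 0 becomes:
    y'' + 22 = 0
General solution: y(x) = -11 x^2 + A x + B, where A and B are arbitrary constants fixed by the endpoint conditions.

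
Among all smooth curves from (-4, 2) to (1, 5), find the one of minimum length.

Arc-length functional: J[y] = ∫ sqrt(1 + (y')^2) dx.
Lagrangian L = sqrt(1 + (y')^2) has no explicit y dependence, so ∂L/∂y = 0 and the Euler-Lagrange equation gives
    d/dx( y' / sqrt(1 + (y')^2) ) = 0  ⇒  y' / sqrt(1 + (y')^2) = const.
Hence y' is constant, so y(x) is affine.
Fitting the endpoints (-4, 2) and (1, 5):
    slope m = (5 − 2) / (1 − (-4)) = 3/5,
    intercept c = 2 − m·(-4) = 22/5.
Extremal: y(x) = (3/5) x + 22/5.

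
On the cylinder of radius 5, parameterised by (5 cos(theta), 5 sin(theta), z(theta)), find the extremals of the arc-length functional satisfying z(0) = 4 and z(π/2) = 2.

Parameterise the cylinder of radius R = 5 as
    r(θ) = (5 cos θ, 5 sin θ, z(θ)).
The arc-length element is
    ds = sqrt(25 + (dz/dθ)^2) dθ,
so the Lagrangian is L = sqrt(25 + z'^2).
L depends on z' only, not on z or θ, so ∂L/∂z = 0 and
    ∂L/∂z' = z' / sqrt(25 + z'^2).
The Euler-Lagrange equation gives
    d/dθ( z' / sqrt(25 + z'^2) ) = 0,
so z' is constant. Integrating once:
    z(θ) = a θ + b,
a helix on the cylinder (a straight line when the cylinder is unrolled). The constants a, b are determined by the endpoint conditions.
With endpoint conditions z(0) = 4 and z(π/2) = 2: from z(0) = b we get b = 4, and a·π/2 + 4 = 2 gives a = -4/π, so
    z(θ) = (-4/π) θ + 4.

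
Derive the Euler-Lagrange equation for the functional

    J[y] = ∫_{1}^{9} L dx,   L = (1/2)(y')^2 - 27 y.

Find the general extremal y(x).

The Lagrangian is L = (1/2)(y')^2 - 27 y.
∂L/∂y = -27.
∂L/∂y' = y'.
The Euler-Lagrange equation d/dx(∂L/∂y') − ∂L/∂y = 0 becomes:
    y'' + 27 = 0
General solution: y(x) = -(27/2) x^2 + A x + B, where A and B are arbitrary constants fixed by the endpoint conditions.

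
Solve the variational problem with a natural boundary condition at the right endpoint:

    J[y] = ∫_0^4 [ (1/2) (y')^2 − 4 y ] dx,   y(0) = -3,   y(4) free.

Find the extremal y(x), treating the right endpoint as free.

The Lagrangian L = (1/2) (y')^2 − 4 y gives
    ∂L/∂y = −4,   ∂L/∂y' = y'.
Euler-Lagrange: d/dx(y') − (−4) = 0, i.e. y'' + 4 = 0, so
    y(x) = −(4/2) x^2 + C1 x + C2.
Fixed left endpoint y(0) = -3 ⇒ C2 = -3.
The right endpoint x = 4 is free, so the natural (transversality) condition is ∂L/∂y' |_{x=4} = 0, i.e. y'(4) = 0.
Compute y'(x) = −4 x + C1, so y'(4) = −16 + C1 = 0 ⇒ C1 = 16.
Therefore the extremal is
    y(x) = −2 x^2 + 16 x − 3.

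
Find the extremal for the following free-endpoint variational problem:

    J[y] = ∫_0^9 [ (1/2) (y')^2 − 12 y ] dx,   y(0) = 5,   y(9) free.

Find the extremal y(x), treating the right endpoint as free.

The Lagrangian L = (1/2) (y')^2 − 12 y gives
    ∂L/∂y = −12,   ∂L/∂y' = y'.
Euler-Lagrange: d/dx(y') − (−12) = 0, i.e. y'' + 12 = 0, so
    y(x) = −(12/2) x^2 + C1 x + C2.
Fixed left endpoint y(0) = 5 ⇒ C2 = 5.
The right endpoint x = 9 is free, so the natural (transversality) condition is ∂L/∂y' |_{x=9} = 0, i.e. y'(9) = 0.
Compute y'(x) = −12 x + C1, so y'(9) = −108 + C1 = 0 ⇒ C1 = 108.
Therefore the extremal is
    y(x) = −6 x^2 + 108 x + 5.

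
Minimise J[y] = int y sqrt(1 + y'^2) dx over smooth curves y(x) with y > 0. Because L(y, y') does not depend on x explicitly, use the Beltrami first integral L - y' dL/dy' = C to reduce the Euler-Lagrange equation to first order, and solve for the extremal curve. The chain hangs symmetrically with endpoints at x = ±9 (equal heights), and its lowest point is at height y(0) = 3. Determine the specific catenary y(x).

The Lagrangian L(y, y') = y sqrt(1 + y'^2) has no explicit x dependence, so the Beltrami identity applies:
    L − y' ∂L/∂y' = C.
Compute ∂L/∂y' = y · y' / sqrt(1 + y'^2). Then
    L − y' ∂L/∂y'
    = y sqrt(1 + y'^2) − y · y'^2 / sqrt(1 + y'^2)
    = y (1 + y'^2 − y'^2) / sqrt(1 + y'^2)
    = y / sqrt(1 + y'^2) = C.
Squaring gives y^2 = C^2 (1 + y'^2), i.e.
    y'^2 = y^2 / C^2 − 1.
Separating variables,
    dy / sqrt(y^2 − C^2) = dx / C,
and integrating gives arccosh(y / C) = (x − a)/C, so
    y(x) = C cosh((x − a)/C),
the catenary. The constants C and a are fixed by the two endpoint conditions (and, for the hanging-chain problem, the length constraint selects C).
Now fit the given data. The endpoints x = ±9 are symmetric at equal height, so the catenary is even about its minimum: a = 0 and y(x) = C cosh(x/C). The lowest point is y(0) = C cosh(0) = C, and we are told y(0) = 3, so C = 3. Therefore
    y(x) = 3 cosh(x/3),
and at the endpoints
    y(±9) = 3 cosh(9/3).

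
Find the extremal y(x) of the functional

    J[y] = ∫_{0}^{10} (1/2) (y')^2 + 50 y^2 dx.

The Lagrangian is L = (1/2) (y')^2 + 50 y^2.
Compute ∂L/∂y = 100y, ∂L/∂y' = y'.
The Euler-Lagrange equation d/dx(∂L/∂y') − ∂L/∂y = 0 reduces to
    y'' − 100 y = 0.
Its general solution is
    y(x) = A e^(10x) + B e^(−10x),
with A, B fixed by the endpoint conditions.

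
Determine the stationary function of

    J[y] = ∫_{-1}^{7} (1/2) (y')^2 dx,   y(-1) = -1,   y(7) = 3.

The Lagrangian is L = (1/2) (y')^2.
Compute ∂L/∂y = 0, ∂L/∂y' = y'.
The Euler-Lagrange equation d/dx(∂L/∂y') − ∂L/∂y = 0 reduces to
    y'' = 0.
Its general solution is
    y(x) = A x + B,
with A, B fixed by the endpoint conditions.
Applying the endpoint conditions y(-1) = -1 and y(7) = 3: solve A·-1 + B = -1 and A·7 + B = 3. Subtracting gives A(7 − -1) = 3 − -1, so A = 1/2, and B = -1 − A·-1 = -1/2. Therefore
    y(x) = (1/2) x - 1/2.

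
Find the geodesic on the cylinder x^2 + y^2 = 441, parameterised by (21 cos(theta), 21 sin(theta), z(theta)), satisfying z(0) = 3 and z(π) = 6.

Parameterise the cylinder of radius R = 21 as
    r(θ) = (21 cos θ, 21 sin θ, z(θ)).
The arc-length element is
    ds = sqrt(441 + (dz/dθ)^2) dθ,
so the Lagrangian is L = sqrt(441 + z'^2).
L depends on z' only, not on z or θ, so ∂L/∂z = 0 and
    ∂L/∂z' = z' / sqrt(441 + z'^2).
The Euler-Lagrange equation gives
    d/dθ( z' / sqrt(441 + z'^2) ) = 0,
so z' is constant. Integrating once:
    z(θ) = a θ + b,
a helix on the cylinder (a straight line when the cylinder is unrolled). The constants a, b are determined by the endpoint conditions.
With endpoint conditions z(0) = 3 and z(π) = 6: from z(0) = b we get b = 3, and a·π + 3 = 6 gives a = 3/π, so
    z(θ) = (3/π) θ + 3.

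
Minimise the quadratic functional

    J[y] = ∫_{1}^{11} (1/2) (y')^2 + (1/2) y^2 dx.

The Lagrangian is L = (1/2) (y')^2 + (1/2) y^2.
Compute ∂L/∂y = y, ∂L/∂y' = y'.
The Euler-Lagrange equation d/dx(∂L/∂y') − ∂L/∂y = 0 reduces to
    y'' − y = 0.
Its general solution is
    y(x) = A e^x + B e^(−x),
with A, B fixed by the endpoint conditions.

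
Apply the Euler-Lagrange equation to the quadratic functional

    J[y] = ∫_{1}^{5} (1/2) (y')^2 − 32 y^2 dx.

The Lagrangian is L = (1/2) (y')^2 − 32 y^2.
Compute ∂L/∂y = -64y, ∂L/∂y' = y'.
The Euler-Lagrange equation d/dx(∂L/∂y') − ∂L/∂y = 0 reduces to
    y'' + 64 y = 0.
Its general solution is
    y(x) = A sin(8x) + B cos(8x),
with A, B fixed by the endpoint conditions.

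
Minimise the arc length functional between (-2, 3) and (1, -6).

Arc-length functional: J[y] = ∫ sqrt(1 + (y')^2) dx.
Lagrangian L = sqrt(1 + (y')^2) has no explicit y dependence, so ∂L/∂y = 0 and the Euler-Lagrange equation gives
    d/dx( y' / sqrt(1 + (y')^2) ) = 0  ⇒  y' / sqrt(1 + (y')^2) = const.
Hence y' is constant, so y(x) is affine.
Fitting the endpoints (-2, 3) and (1, -6):
    slope m = ((-6) − 3) / (1 − (-2)) = -3,
    intercept c = 3 − m·(-2) = -3.
Extremal: y(x) = -3 x - 3.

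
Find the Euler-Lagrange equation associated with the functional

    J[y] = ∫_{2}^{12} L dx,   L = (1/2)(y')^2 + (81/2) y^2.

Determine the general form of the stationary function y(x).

The Lagrangian is L = (1/2)(y')^2 + (81/2) y^2.
∂L/∂y = 81y.
∂L/∂y' = y'.
The Euler-Lagrange equation d/dx(∂L/∂y') − ∂L/∂y = 0 becomes:
    y'' - 81 y = 0
General solution: y(x) = A e^(9x) + B e^(-9x), where A and B are arbitrary constants fixed by the endpoint conditions.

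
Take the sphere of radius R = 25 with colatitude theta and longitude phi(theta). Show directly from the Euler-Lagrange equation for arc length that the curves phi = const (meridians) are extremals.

On the sphere of radius R = 25 with spherical coordinates (θ, φ), the induced metric is
    ds^2 = 625(dθ^2 + sin^2(θ) dφ^2).
Using θ as the parameter, the arc-length functional becomes
    J[φ] = ∫ 25 sqrt(1 + sin^2(θ) (dφ/dθ)^2) dθ.
So L = 25 sqrt(1 + sin^2(θ) φ'^2). Compute
    ∂L/∂φ = 0  (L has no explicit φ dependence),
    ∂L/∂φ' = 25 sin^2(θ) φ' / sqrt(1 + sin^2(θ) φ'^2).
For the candidate φ(θ) = c (constant), φ' = 0, so ∂L/∂φ' evaluated along the candidate vanishes, and ∂L/∂φ is identically zero. Hence
    d/dθ(∂L/∂φ') − ∂L/∂φ = 0
is satisfied. Therefore meridians φ = const are extremals of arc length — they are geodesics on the sphere.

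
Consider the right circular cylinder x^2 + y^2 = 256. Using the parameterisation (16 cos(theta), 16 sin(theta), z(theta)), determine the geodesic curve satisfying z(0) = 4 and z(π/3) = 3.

Parameterise the cylinder of radius R = 16 as
    r(θ) = (16 cos θ, 16 sin θ, z(θ)).
The arc-length element is
    ds = sqrt(256 + (dz/dθ)^2) dθ,
so the Lagrangian is L = sqrt(256 + z'^2).
L depends on z' only, not on z or θ, so ∂L/∂z = 0 and
    ∂L/∂z' = z' / sqrt(256 + z'^2).
The Euler-Lagrange equation gives
    d/dθ( z' / sqrt(256 + z'^2) ) = 0,
so z' is constant. Integrating once:
    z(θ) = a θ + b,
a helix on the cylinder (a straight line when the cylinder is unrolled). The constants a, b are determined by the endpoint conditions.
With endpoint conditions z(0) = 4 and z(π/3) = 3: from z(0) = b we get b = 4, and a·π/3 + 4 = 3 gives a = -3/π, so
    z(θ) = (-3/π) θ + 4.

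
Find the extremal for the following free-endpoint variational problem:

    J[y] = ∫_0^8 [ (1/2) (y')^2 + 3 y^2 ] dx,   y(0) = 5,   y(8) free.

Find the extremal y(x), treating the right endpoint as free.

The Lagrangian L = (1/2) (y')^2 + 3 y^2 gives
    ∂L/∂y = 6 y,   ∂L/∂y' = y'.
Euler-Lagrange: y'' − 6 y = 0.
With k = sqrt(6), the general solution is
    y(x) = A cosh(sqrt(6) x) + B sinh(sqrt(6) x).
Fixed left endpoint y(0) = 5 ⇒ A = 5.
The right endpoint x = 8 is free, so the natural (transversality) condition is ∂L/∂y' |_{x=8} = 0, i.e. y'(8) = 0.
Compute y'(x) = A k sinh(k x) + B k cosh(k x), so
    y'(8) = A k sinh(k·8) + B k cosh(k·8) = 0
    ⇒ B = −A tanh(k·8) = − 5 tanh(sqrt(6)·8).
Therefore the extremal is
    y(x) = 5 cosh(sqrt(6) x) − 5 tanh(sqrt(6)·8) sinh(sqrt(6) x).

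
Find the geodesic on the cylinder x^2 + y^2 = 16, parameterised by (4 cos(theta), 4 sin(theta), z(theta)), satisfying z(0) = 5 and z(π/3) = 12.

Parameterise the cylinder of radius R = 4 as
    r(θ) = (4 cos θ, 4 sin θ, z(θ)).
The arc-length element is
    ds = sqrt(16 + (dz/dθ)^2) dθ,
so the Lagrangian is L = sqrt(16 + z'^2).
L depends on z' only, not on z or θ, so ∂L/∂z = 0 and
    ∂L/∂z' = z' / sqrt(16 + z'^2).
The Euler-Lagrange equation gives
    d/dθ( z' / sqrt(16 + z'^2) ) = 0,
so z' is constant. Integrating once:
    z(θ) = a θ + b,
a helix on the cylinder (a straight line when the cylinder is unrolled). The constants a, b are determined by the endpoint conditions.
With endpoint conditions z(0) = 5 and z(π/3) = 12: from z(0) = b we get b = 5, and a·π/3 + 5 = 12 gives a = 21/π, so
    z(θ) = (21/π) θ + 5.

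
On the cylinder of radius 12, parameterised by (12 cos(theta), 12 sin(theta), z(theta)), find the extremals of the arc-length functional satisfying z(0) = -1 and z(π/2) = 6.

Parameterise the cylinder of radius R = 12 as
    r(θ) = (12 cos θ, 12 sin θ, z(θ)).
The arc-length element is
    ds = sqrt(144 + (dz/dθ)^2) dθ,
so the Lagrangian is L = sqrt(144 + z'^2).
L depends on z' only, not on z or θ, so ∂L/∂z = 0 and
    ∂L/∂z' = z' / sqrt(144 + z'^2).
The Euler-Lagrange equation gives
    d/dθ( z' / sqrt(144 + z'^2) ) = 0,
so z' is constant. Integrating once:
    z(θ) = a θ + b,
a helix on the cylinder (a straight line when the cylinder is unrolled). The constants a, b are determined by the endpoint conditions.
With endpoint conditions z(0) = -1 and z(π/2) = 6: from z(0) = b we get b = -1, and a·π/2 + -1 = 6 gives a = 14/π, so
    z(θ) = (14/π) θ − 1.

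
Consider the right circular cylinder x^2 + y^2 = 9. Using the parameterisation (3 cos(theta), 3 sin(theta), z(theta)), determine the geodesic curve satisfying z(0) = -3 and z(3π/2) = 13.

Parameterise the cylinder of radius R = 3 as
    r(θ) = (3 cos θ, 3 sin θ, z(θ)).
The arc-length element is
    ds = sqrt(9 + (dz/dθ)^2) dθ,
so the Lagrangian is L = sqrt(9 + z'^2).
L depends on z' only, not on z or θ, so ∂L/∂z = 0 and
    ∂L/∂z' = z' / sqrt(9 + z'^2).
The Euler-Lagrange equation gives
    d/dθ( z' / sqrt(9 + z'^2) ) = 0,
so z' is constant. Integrating once:
    z(θ) = a θ + b,
a helix on the cylinder (a straight line when the cylinder is unrolled). The constants a, b are determined by the endpoint conditions.
With endpoint conditions z(0) = -3 and z(3π/2) = 13: from z(0) = b we get b = -3, and a·3π/2 + -3 = 13 gives a = 32/(3π), so
    z(θ) = (32/(3π)) θ − 3.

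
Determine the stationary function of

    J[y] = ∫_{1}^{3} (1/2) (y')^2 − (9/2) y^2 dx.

The Lagrangian is L = (1/2) (y')^2 − (9/2) y^2.
Compute ∂L/∂y = -9y, ∂L/∂y' = y'.
The Euler-Lagrange equation d/dx(∂L/∂y') − ∂L/∂y = 0 reduces to
    y'' + 9 y = 0.
Its general solution is
    y(x) = A sin(3x) + B cos(3x),
with A, B fixed by the endpoint conditions.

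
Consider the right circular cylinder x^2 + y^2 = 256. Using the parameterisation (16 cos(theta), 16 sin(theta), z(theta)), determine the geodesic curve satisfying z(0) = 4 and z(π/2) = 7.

Parameterise the cylinder of radius R = 16 as
    r(θ) = (16 cos θ, 16 sin θ, z(θ)).
The arc-length element is
    ds = sqrt(256 + (dz/dθ)^2) dθ,
so the Lagrangian is L = sqrt(256 + z'^2).
L depends on z' only, not on z or θ, so ∂L/∂z = 0 and
    ∂L/∂z' = z' / sqrt(256 + z'^2).
The Euler-Lagrange equation gives
    d/dθ( z' / sqrt(256 + z'^2) ) = 0,
so z' is constant. Integrating once:
    z(θ) = a θ + b,
a helix on the cylinder (a straight line when the cylinder is unrolled). The constants a, b are determined by the endpoint conditions.
With endpoint conditions z(0) = 4 and z(π/2) = 7: from z(0) = b we get b = 4, and a·π/2 + 4 = 7 gives a = 6/π, so
    z(θ) = (6/π) θ + 4.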